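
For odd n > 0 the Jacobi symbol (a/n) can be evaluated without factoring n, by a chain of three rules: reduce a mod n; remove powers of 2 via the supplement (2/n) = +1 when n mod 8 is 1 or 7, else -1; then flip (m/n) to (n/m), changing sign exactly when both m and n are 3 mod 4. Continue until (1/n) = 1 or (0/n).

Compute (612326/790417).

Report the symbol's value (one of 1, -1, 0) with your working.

factor out 2^1: 612326 = 2^1·306163; with 790417 mod 8 = 1, (2/790417) = +1; sign now +1; continue with (306163/790417)
flip (306163/790417) -> (790417/306163): both odd, 306163 mod 4 = 3, 790417 mod 4 = 1, so the flip contributes +1; sign now +1
(790417/306163): 790417 mod 306163 = 178091, so (790417/306163) = (178091/306163)
flip (178091/306163) -> (306163/178091): both odd, 178091 mod 4 = 3, 306163 mod 4 = 3, so the flip contributes -1; sign now -1
(306163/178091): 306163 mod 178091 = 128072, so (306163/178091) = (128072/178091)
factor out 2^3: 128072 = 2^3·16009; with 178091 mod 8 = 3, (2/178091) = -1; sign now +1; continue with (16009/178091)
flip (16009/178091) -> (178091/16009): both odd, 16009 mod 4 = 1, 178091 mod 4 = 3, so the flip contributes +1; sign now +1
(178091/16009): 178091 mod 16009 = 1992, so (178091/16009) = (1992/16009)
factor out 2^3: 1992 = 2^3·249; with 16009 mod 8 = 1, (2/16009) = +1; sign now +1; continue with (249/16009)
flip (249/16009) -> (16009/249): both odd, 249 mod 4 = 1, 16009 mod 4 = 1, so the flip contributes +1; sign now +1
(16009/249): 16009 mod 249 = 73, so (16009/249) = (73/249)
flip (73/249) -> (249/73): both odd, 73 mod 4 = 1, 249 mod 4 = 1, so the flip contributes +1; sign now +1
(249/73): 249 mod 73 = 30, so (249/73) = (30/73)
factor out 2^1: 30 = 2^1·15; with 73 mod 8 = 1, (2/73) = +1; sign now +1; continue with (15/73)
flip (15/73) -> (73/15): both odd, 15 mod 4 = 3, 73 mod 4 = 1, so the flip contributes +1; sign now +1
(73/15): 73 mod 15 = 13, so (73/15) = (13/15)
flip (13/15) -> (15/13): both odd, 13 mod 4 = 1, 15 mod 4 = 3, so the flip contributes +1; sign now +1
(15/13): 15 mod 13 = 2, so (15/13) = (2/13)
factor out 2^1: 2 = 2^1·1; with 13 mod 8 = 5, (2/13) = -1; sign now -1; continue with (1/13)
reached (1/13) = 1, so the symbol is -1

-1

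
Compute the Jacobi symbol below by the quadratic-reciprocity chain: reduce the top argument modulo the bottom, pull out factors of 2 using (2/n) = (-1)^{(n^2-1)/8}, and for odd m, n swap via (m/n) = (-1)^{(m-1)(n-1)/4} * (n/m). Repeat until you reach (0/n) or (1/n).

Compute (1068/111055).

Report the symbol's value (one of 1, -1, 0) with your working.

factor out 2^2: 1068 = 2^2·267; with 111055 mod 8 = 7, (2/111055) = +1; sign now +1; continue with (267/111055)
flip (267/111055) -> (111055/267): both odd, 267 mod 4 = 3, 111055 mod 4 = 3, so the flip contributes -1; sign now -1
(111055/267): 111055 mod 267 = 250, so (111055/267) = (250/267)
factor out 2^1: 250 = 2^1·125; with 267 mod 8 = 3, (2/267) = -1; sign now +1; continue with (125/267)
flip (125/267) -> (267/125): both odd, 125 mod 4 = 1, 267 mod 4 = 3, so the flip contributes +1; sign now +1
(267/125): 267 mod 125 = 17, so (267/125) = (17/125)
flip (17/125) -> (125/17): both odd, 17 mod 4 = 1, 125 mod 4 = 1, so the flip contributes +1; sign now +1
(125/17): 125 mod 17 = 6, so (125/17) = (6/17)
factor out 2^1: 6 = 2^1·3; with 17 mod 8 = 1, (2/17) = +1; sign now +1; continue with (3/17)
flip (3/17) -> (17/3): both odd, 3 mod 4 = 3, 17 mod 4 = 1, so the flip contributes +1; sign now +1
(17/3): 17 mod 3 = 2, so (17/3) = (2/3)
factor out 2^1: 2 = 2^1·1; with 3 mod 8 = 3, (2/3) = -1; sign now -1; continue with (1/3)
reached (1/3) = 1, so the symbol is -1

-1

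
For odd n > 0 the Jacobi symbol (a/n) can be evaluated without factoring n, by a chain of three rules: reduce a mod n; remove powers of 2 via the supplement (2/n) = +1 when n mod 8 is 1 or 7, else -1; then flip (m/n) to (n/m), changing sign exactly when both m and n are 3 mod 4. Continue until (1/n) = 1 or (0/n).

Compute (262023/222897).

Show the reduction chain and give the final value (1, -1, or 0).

0

(262023/222897) = (39126/222897)   [reduce mod 222897]
39126 = 2^1·19563; (2/222897) = +1 since 222897 mod 8 = 1, so (39126/222897) = (+1)^1·(19563/222897); sign now +1
reciprocity: (19563/222897) = +1·(222897/19563) since 19563 mod 4 = 3, 222897 mod 4 = 1; sign now +1
(222897/19563) = (7704/19563)   [reduce mod 19563]
7704 = 2^3·963; (2/19563) = -1 since 19563 mod 8 = 3, so (7704/19563) = (-1)^3·(963/19563); sign now -1
reciprocity: (963/19563) = -1·(19563/963) since 963 mod 4 = 3, 19563 mod 4 = 3; sign now +1
(19563/963) = (303/963)   [reduce mod 963]
reciprocity: (303/963) = -1·(963/303) since 303 mod 4 = 3, 963 mod 4 = 3; sign now -1
(963/303) = (54/303)   [reduce mod 303]
54 = 2^1·27; (2/303) = +1 since 303 mod 8 = 7, so (54/303) = (+1)^1·(27/303); sign now -1
reciprocity: (27/303) = -1·(303/27) since 27 mod 4 = 3, 303 mod 4 = 3; sign now +1
(303/27) = (6/27)   [reduce mod 27]
6 = 2^1·3; (2/27) = -1 since 27 mod 8 = 3, so (6/27) = (-1)^1·(3/27); sign now -1
reciprocity: (3/27) = -1·(27/3) since 3 mod 4 = 3, 27 mod 4 = 3; sign now +1
(27/3) = (0/3)   [reduce mod 3]
(0/3) = 0   [gcd(a, n) > 1]; final value = 0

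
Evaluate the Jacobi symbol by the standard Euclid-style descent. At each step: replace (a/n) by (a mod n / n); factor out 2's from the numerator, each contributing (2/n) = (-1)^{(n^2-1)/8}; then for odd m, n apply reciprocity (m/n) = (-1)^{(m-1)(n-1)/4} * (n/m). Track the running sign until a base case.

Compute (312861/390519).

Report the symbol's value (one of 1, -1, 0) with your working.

0

flip (312861/390519) -> (390519/312861): both odd, 312861 mod 4 = 1, 390519 mod 4 = 3, so the flip contributes +1; sign now +1
(390519/312861): 390519 mod 312861 = 77658, so (390519/312861) = (77658/312861)
factor out 2^1: 77658 = 2^1·38829; with 312861 mod 8 = 5, (2/312861) = -1; sign now -1; continue with (38829/312861)
flip (38829/312861) -> (312861/38829): both odd, 38829 mod 4 = 1, 312861 mod 4 = 1, so the flip contributes +1; sign now -1
(312861/38829): 312861 mod 38829 = 2229, so (312861/38829) = (2229/38829)
flip (2229/38829) -> (38829/2229): both odd, 2229 mod 4 = 1, 38829 mod 4 = 1, so the flip contributes +1; sign now -1
(38829/2229): 38829 mod 2229 = 936, so (38829/2229) = (936/2229)
factor out 2^3: 936 = 2^3·117; with 2229 mod 8 = 5, (2/2229) = -1; sign now +1; continue with (117/2229)
flip (117/2229) -> (2229/117): both odd, 117 mod 4 = 1, 2229 mod 4 = 1, so the flip contributes +1; sign now +1
(2229/117): 2229 mod 117 = 6, so (2229/117) = (6/117)
factor out 2^1: 6 = 2^1·3; with 117 mod 8 = 5, (2/117) = -1; sign now -1; continue with (3/117)
flip (3/117) -> (117/3): both odd, 3 mod 4 = 3, 117 mod 4 = 1, so the flip contributes +1; sign now -1
(117/3): 117 mod 3 = 0, so (117/3) = (0/3)
reached (0/3); gcd(a, n) > 1, so (0/3) = 0 and the symbol is 0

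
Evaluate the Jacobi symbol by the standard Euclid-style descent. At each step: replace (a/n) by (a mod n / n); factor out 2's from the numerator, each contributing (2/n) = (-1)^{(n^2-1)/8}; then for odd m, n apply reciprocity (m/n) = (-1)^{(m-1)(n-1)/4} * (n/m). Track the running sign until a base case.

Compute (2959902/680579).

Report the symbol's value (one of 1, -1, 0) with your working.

1

(2959902/680579): 2959902 mod 680579 = 237586, so (2959902/680579) = (237586/680579)
factor out 2^1: 237586 = 2^1·118793; with 680579 mod 8 = 3, (2/680579) = -1; sign now -1; continue with (118793/680579)
flip (118793/680579) -> (680579/118793): both odd, 118793 mod 4 = 1, 680579 mod 4 = 3, so the flip contributes +1; sign now -1
(680579/118793): 680579 mod 118793 = 86614, so (680579/118793) = (86614/118793)
factor out 2^1: 86614 = 2^1·43307; with 118793 mod 8 = 1, (2/118793) = +1; sign now -1; continue with (43307/118793)
flip (43307/118793) -> (118793/43307): both odd, 43307 mod 4 = 3, 118793 mod 4 = 1, so the flip contributes +1; sign now -1
(118793/43307): 118793 mod 43307 = 32179, so (118793/43307) = (32179/43307)
flip (32179/43307) -> (43307/32179): both odd, 32179 mod 4 = 3, 43307 mod 4 = 3, so the flip contributes -1; sign now +1
(43307/32179): 43307 mod 32179 = 11128, so (43307/32179) = (11128/32179)
factor out 2^3: 11128 = 2^3·1391; with 32179 mod 8 = 3, (2/32179) = -1; sign now -1; continue with (1391/32179)
flip (1391/32179) -> (32179/1391): both odd, 1391 mod 4 = 3, 32179 mod 4 = 3, so the flip contributes -1; sign now +1
(32179/1391): 32179 mod 1391 = 186, so (32179/1391) = (186/1391)
factor out 2^1: 186 = 2^1·93; with 1391 mod 8 = 7, (2/1391) = +1; sign now +1; continue with (93/1391)
flip (93/1391) -> (1391/93): both odd, 93 mod 4 = 1, 1391 mod 4 = 3, so the flip contributes +1; sign now +1
(1391/93): 1391 mod 93 = 89, so (1391/93) = (89/93)
flip (89/93) -> (93/89): both odd, 89 mod 4 = 1, 93 mod 4 = 1, so the flip contributes +1; sign now +1
(93/89): 93 mod 89 = 4, so (93/89) = (4/89)
factor out 2^2: 4 = 2^2·1; with 89 mod 8 = 1, (2/89) = +1; sign now +1; continue with (1/89)
reached (1/89) = 1, so the symbol is +1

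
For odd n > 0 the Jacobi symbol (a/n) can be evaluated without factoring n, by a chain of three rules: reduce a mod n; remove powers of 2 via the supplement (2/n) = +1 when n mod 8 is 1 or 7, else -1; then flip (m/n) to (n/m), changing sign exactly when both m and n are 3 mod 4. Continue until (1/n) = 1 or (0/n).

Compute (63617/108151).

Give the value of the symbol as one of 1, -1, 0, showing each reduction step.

reciprocity: (63617/108151) = +1·(108151/63617) since 63617 mod 4 = 1, 108151 mod 4 = 3; sign now +1
(108151/63617) = (44534/63617)   [reduce mod 63617]
44534 = 2^1·22267; (2/63617) = +1 since 63617 mod 8 = 1, so (44534/63617) = (+1)^1·(22267/63617); sign now +1
reciprocity: (22267/63617) = +1·(63617/22267) since 22267 mod 4 = 3, 63617 mod 4 = 1; sign now +1
(63617/22267) = (19083/22267)   [reduce mod 22267]
reciprocity: (19083/22267) = -1·(22267/19083) since 19083 mod 4 = 3, 22267 mod 4 = 3; sign now -1
(22267/19083) = (3184/19083)   [reduce mod 19083]
3184 = 2^4·199; (2/19083) = -1 since 19083 mod 8 = 3, so (3184/19083) = (-1)^4·(199/19083); sign now -1
reciprocity: (199/19083) = -1·(19083/199) since 199 mod 4 = 3, 19083 mod 4 = 3; sign now +1
(19083/199) = (178/199)   [reduce mod 199]
178 = 2^1·89; (2/199) = +1 since 199 mod 8 = 7, so (178/199) = (+1)^1·(89/199); sign now +1
reciprocity: (89/199) = +1·(199/89) since 89 mod 4 = 1, 199 mod 4 = 3; sign now +1
(199/89) = (21/89)   [reduce mod 89]
reciprocity: (21/89) = +1·(89/21) since 21 mod 4 = 1, 89 mod 4 = 1; sign now +1
(89/21) = (5/21)   [reduce mod 21]
reciprocity: (5/21) = +1·(21/5) since 5 mod 4 = 1, 21 mod 4 = 1; sign now +1
(21/5) = (1/5)   [reduce mod 5]
(1/5) = 1; final value = sign = +1

1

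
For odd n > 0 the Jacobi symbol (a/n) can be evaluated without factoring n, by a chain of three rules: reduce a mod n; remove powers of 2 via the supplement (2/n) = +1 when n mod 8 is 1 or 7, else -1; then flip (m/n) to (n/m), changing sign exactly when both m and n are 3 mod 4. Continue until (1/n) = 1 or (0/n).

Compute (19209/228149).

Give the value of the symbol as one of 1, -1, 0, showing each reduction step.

0

flip (19209/228149) -> (228149/19209): both odd, 19209 mod 4 = 1, 228149 mod 4 = 1, so the flip contributes +1; sign now +1
(228149/19209): 228149 mod 19209 = 16850, so (228149/19209) = (16850/19209)
factor out 2^1: 16850 = 2^1·8425; with 19209 mod 8 = 1, (2/19209) = +1; sign now +1; continue with (8425/19209)
flip (8425/19209) -> (19209/8425): both odd, 8425 mod 4 = 1, 19209 mod 4 = 1, so the flip contributes +1; sign now +1
(19209/8425): 19209 mod 8425 = 2359, so (19209/8425) = (2359/8425)
flip (2359/8425) -> (8425/2359): both odd, 2359 mod 4 = 3, 8425 mod 4 = 1, so the flip contributes +1; sign now +1
(8425/2359): 8425 mod 2359 = 1348, so (8425/2359) = (1348/2359)
factor out 2^2: 1348 = 2^2·337; with 2359 mod 8 = 7, (2/2359) = +1; sign now +1; continue with (337/2359)
flip (337/2359) -> (2359/337): both odd, 337 mod 4 = 1, 2359 mod 4 = 3, so the flip contributes +1; sign now +1
(2359/337): 2359 mod 337 = 0, so (2359/337) = (0/337)
reached (0/337); gcd(a, n) > 1, so (0/337) = 0 and the symbol is 0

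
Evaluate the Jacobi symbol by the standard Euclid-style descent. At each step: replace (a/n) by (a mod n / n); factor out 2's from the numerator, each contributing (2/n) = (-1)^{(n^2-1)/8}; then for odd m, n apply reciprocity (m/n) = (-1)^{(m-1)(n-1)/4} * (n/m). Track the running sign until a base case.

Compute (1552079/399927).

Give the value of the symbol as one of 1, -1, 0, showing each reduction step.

1

(1552079/399927) = (352298/399927)   [reduce mod 399927]
352298 = 2^1·176149; (2/399927) = +1 since 399927 mod 8 = 7, so (352298/399927) = (+1)^1·(176149/399927); sign now +1
reciprocity: (176149/399927) = +1·(399927/176149) since 176149 mod 4 = 1, 399927 mod 4 = 3; sign now +1
(399927/176149) = (47629/176149)   [reduce mod 176149]
reciprocity: (47629/176149) = +1·(176149/47629) since 47629 mod 4 = 1, 176149 mod 4 = 1; sign now +1
(176149/47629) = (33262/47629)   [reduce mod 47629]
33262 = 2^1·16631; (2/47629) = -1 since 47629 mod 8 = 5, so (33262/47629) = (-1)^1·(16631/47629); sign now -1
reciprocity: (16631/47629) = +1·(47629/16631) since 16631 mod 4 = 3, 47629 mod 4 = 1; sign now -1
(47629/16631) = (14367/16631)   [reduce mod 16631]
reciprocity: (14367/16631) = -1·(16631/14367) since 14367 mod 4 = 3, 16631 mod 4 = 3; sign now +1
(16631/14367) = (2264/14367)   [reduce mod 14367]
2264 = 2^3·283; (2/14367) = +1 since 14367 mod 8 = 7, so (2264/14367) = (+1)^3·(283/14367); sign now +1
reciprocity: (283/14367) = -1·(14367/283) since 283 mod 4 = 3, 14367 mod 4 = 3; sign now -1
(14367/283) = (217/283)   [reduce mod 283]
reciprocity: (217/283) = +1·(283/217) since 217 mod 4 = 1, 283 mod 4 = 3; sign now -1
(283/217) = (66/217)   [reduce mod 217]
66 = 2^1·33; (2/217) = +1 since 217 mod 8 = 1, so (66/217) = (+1)^1·(33/217); sign now -1
reciprocity: (33/217) = +1·(217/33) since 33 mod 4 = 1, 217 mod 4 = 1; sign now -1
(217/33) = (19/33)   [reduce mod 33]
reciprocity: (19/33) = +1·(33/19) since 19 mod 4 = 3, 33 mod 4 = 1; sign now -1
(33/19) = (14/19)   [reduce mod 19]
14 = 2^1·7; (2/19) = -1 since 19 mod 8 = 3, so (14/19) = (-1)^1·(7/19); sign now +1
reciprocity: (7/19) = -1·(19/7) since 7 mod 4 = 3, 19 mod 4 = 3; sign now -1
(19/7) = (5/7)   [reduce mod 7]
reciprocity: (5/7) = +1·(7/5) since 5 mod 4 = 1, 7 mod 4 = 3; sign now -1
(7/5) = (2/5)   [reduce mod 5]
2 = 2^1·1; (2/5) = -1 since 5 mod 8 = 5, so (2/5) = (-1)^1·(1/5); sign now +1
(1/5) = 1; final value = sign = +1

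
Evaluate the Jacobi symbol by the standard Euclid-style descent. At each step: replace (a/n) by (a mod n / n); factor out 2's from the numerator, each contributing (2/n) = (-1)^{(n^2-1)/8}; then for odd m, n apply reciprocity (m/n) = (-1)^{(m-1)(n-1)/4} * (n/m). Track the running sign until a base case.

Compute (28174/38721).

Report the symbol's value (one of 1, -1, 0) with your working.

-1

factor out 2^1: 28174 = 2^1·14087; with 38721 mod 8 = 1, (2/38721) = +1; sign now +1; continue with (14087/38721)
flip (14087/38721) -> (38721/14087): both odd, 14087 mod 4 = 3, 38721 mod 4 = 1, so the flip contributes +1; sign now +1
(38721/14087): 38721 mod 14087 = 10547, so (38721/14087) = (10547/14087)
flip (10547/14087) -> (14087/10547): both odd, 10547 mod 4 = 3, 14087 mod 4 = 3, so the flip contributes -1; sign now -1
(14087/10547): 14087 mod 10547 = 3540, so (14087/10547) = (3540/10547)
factor out 2^2: 3540 = 2^2·885; with 10547 mod 8 = 3, (2/10547) = -1; sign now -1; continue with (885/10547)
flip (885/10547) -> (10547/885): both odd, 885 mod 4 = 1, 10547 mod 4 = 3, so the flip contributes +1; sign now -1
(10547/885): 10547 mod 885 = 812, so (10547/885) = (812/885)
factor out 2^2: 812 = 2^2·203; with 885 mod 8 = 5, (2/885) = -1; sign now -1; continue with (203/885)
flip (203/885) -> (885/203): both odd, 203 mod 4 = 3, 885 mod 4 = 1, so the flip contributes +1; sign now -1
(885/203): 885 mod 203 = 73, so (885/203) = (73/203)
flip (73/203) -> (203/73): both odd, 73 mod 4 = 1, 203 mod 4 = 3, so the flip contributes +1; sign now -1
(203/73): 203 mod 73 = 57, so (203/73) = (57/73)
flip (57/73) -> (73/57): both odd, 57 mod 4 = 1, 73 mod 4 = 1, so the flip contributes +1; sign now -1
(73/57): 73 mod 57 = 16, so (73/57) = (16/57)
factor out 2^4: 16 = 2^4·1; with 57 mod 8 = 1, (2/57) = +1; sign now -1; continue with (1/57)
reached (1/57) = 1, so the symbol is -1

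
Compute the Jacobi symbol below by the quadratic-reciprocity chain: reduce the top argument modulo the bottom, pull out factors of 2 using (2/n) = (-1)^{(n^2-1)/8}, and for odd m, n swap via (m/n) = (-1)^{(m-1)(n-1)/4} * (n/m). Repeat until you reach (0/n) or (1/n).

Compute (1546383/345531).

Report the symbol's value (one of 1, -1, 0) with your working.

(1546383/345531) = (164259/345531)   [reduce mod 345531]
reciprocity: (164259/345531) = -1·(345531/164259) since 164259 mod 4 = 3, 345531 mod 4 = 3; sign now -1
(345531/164259) = (17013/164259)   [reduce mod 164259]
reciprocity: (17013/164259) = +1·(164259/17013) since 17013 mod 4 = 1, 164259 mod 4 = 3; sign now -1
(164259/17013) = (11142/17013)   [reduce mod 17013]
11142 = 2^1·5571; (2/17013) = -1 since 17013 mod 8 = 5, so (11142/17013) = (-1)^1·(5571/17013); sign now +1
reciprocity: (5571/17013) = +1·(17013/5571) since 5571 mod 4 = 3, 17013 mod 4 = 1; sign now +1
(17013/5571) = (300/5571)   [reduce mod 5571]
300 = 2^2·75; (2/5571) = -1 since 5571 mod 8 = 3, so (300/5571) = (-1)^2·(75/5571); sign now +1
reciprocity: (75/5571) = -1·(5571/75) since 75 mod 4 = 3, 5571 mod 4 = 3; sign now -1
(5571/75) = (21/75)   [reduce mod 75]
reciprocity: (21/75) = +1·(75/21) since 21 mod 4 = 1, 75 mod 4 = 3; sign now -1
(75/21) = (12/21)   [reduce mod 21]
12 = 2^2·3; (2/21) = -1 since 21 mod 8 = 5, so (12/21) = (-1)^2·(3/21); sign now -1
reciprocity: (3/21) = +1·(21/3) since 3 mod 4 = 3, 21 mod 4 = 1; sign now -1
(21/3) = (0/3)   [reduce mod 3]
(0/3) = 0   [gcd(a, n) > 1]; final value = 0

0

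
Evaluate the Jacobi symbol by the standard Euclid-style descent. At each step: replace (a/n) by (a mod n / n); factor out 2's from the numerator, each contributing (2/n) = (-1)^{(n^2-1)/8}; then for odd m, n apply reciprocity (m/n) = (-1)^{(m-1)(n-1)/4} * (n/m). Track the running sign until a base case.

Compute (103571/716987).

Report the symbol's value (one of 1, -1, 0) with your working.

flip (103571/716987) -> (716987/103571): both odd, 103571 mod 4 = 3, 716987 mod 4 = 3, so the flip contributes -1; sign now -1
(716987/103571): 716987 mod 103571 = 95561, so (716987/103571) = (95561/103571)
flip (95561/103571) -> (103571/95561): both odd, 95561 mod 4 = 1, 103571 mod 4 = 3, so the flip contributes +1; sign now -1
(103571/95561): 103571 mod 95561 = 8010, so (103571/95561) = (8010/95561)
factor out 2^1: 8010 = 2^1·4005; with 95561 mod 8 = 1, (2/95561) = +1; sign now -1; continue with (4005/95561)
flip (4005/95561) -> (95561/4005): both odd, 4005 mod 4 = 1, 95561 mod 4 = 1, so the flip contributes +1; sign now -1
(95561/4005): 95561 mod 4005 = 3446, so (95561/4005) = (3446/4005)
factor out 2^1: 3446 = 2^1·1723; with 4005 mod 8 = 5, (2/4005) = -1; sign now +1; continue with (1723/4005)
flip (1723/4005) -> (4005/1723): both odd, 1723 mod 4 = 3, 4005 mod 4 = 1, so the flip contributes +1; sign now +1
(4005/1723): 4005 mod 1723 = 559, so (4005/1723) = (559/1723)
flip (559/1723) -> (1723/559): both odd, 559 mod 4 = 3, 1723 mod 4 = 3, so the flip contributes -1; sign now -1
(1723/559): 1723 mod 559 = 46, so (1723/559) = (46/559)
factor out 2^1: 46 = 2^1·23; with 559 mod 8 = 7, (2/559) = +1; sign now -1; continue with (23/559)
flip (23/559) -> (559/23): both odd, 23 mod 4 = 3, 559 mod 4 = 3, so the flip contributes -1; sign now +1
(559/23): 559 mod 23 = 7, so (559/23) = (7/23)
flip (7/23) -> (23/7): both odd, 7 mod 4 = 3, 23 mod 4 = 3, so the flip contributes -1; sign now -1
(23/7): 23 mod 7 = 2, so (23/7) = (2/7)
factor out 2^1: 2 = 2^1·1; with 7 mod 8 = 7, (2/7) = +1; sign now -1; continue with (1/7)
reached (1/7) = 1, so the symbol is -1

-1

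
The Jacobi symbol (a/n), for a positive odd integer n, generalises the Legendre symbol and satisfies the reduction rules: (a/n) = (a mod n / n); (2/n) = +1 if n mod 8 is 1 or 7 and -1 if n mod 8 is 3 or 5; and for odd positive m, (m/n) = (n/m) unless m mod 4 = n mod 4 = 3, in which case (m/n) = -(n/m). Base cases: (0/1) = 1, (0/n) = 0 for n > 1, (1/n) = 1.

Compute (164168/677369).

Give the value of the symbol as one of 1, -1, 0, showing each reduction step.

164168 = 2^3·20521; (2/677369) = +1 since 677369 mod 8 = 1, so (164168/677369) = (+1)^3·(20521/677369); sign now +1
reciprocity: (20521/677369) = +1·(677369/20521) since 20521 mod 4 = 1, 677369 mod 4 = 1; sign now +1
(677369/20521) = (176/20521)   [reduce mod 20521]
176 = 2^4·11; (2/20521) = +1 since 20521 mod 8 = 1, so (176/20521) = (+1)^4·(11/20521); sign now +1
reciprocity: (11/20521) = +1·(20521/11) since 11 mod 4 = 3, 20521 mod 4 = 1; sign now +1
(20521/11) = (6/11)   [reduce mod 11]
6 = 2^1·3; (2/11) = -1 since 11 mod 8 = 3, so (6/11) = (-1)^1·(3/11); sign now -1
reciprocity: (3/11) = -1·(11/3) since 3 mod 4 = 3, 11 mod 4 = 3; sign now +1
(11/3) = (2/3)   [reduce mod 3]
2 = 2^1·1; (2/3) = -1 since 3 mod 8 = 3, so (2/3) = (-1)^1·(1/3); sign now -1
(1/3) = 1; final value = sign = -1

-1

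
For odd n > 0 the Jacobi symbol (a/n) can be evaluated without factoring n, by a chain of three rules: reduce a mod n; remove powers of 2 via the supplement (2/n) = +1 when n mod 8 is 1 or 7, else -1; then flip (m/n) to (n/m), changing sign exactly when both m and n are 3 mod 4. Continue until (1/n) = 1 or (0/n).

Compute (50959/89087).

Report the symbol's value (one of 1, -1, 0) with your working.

reciprocity: (50959/89087) = -1·(89087/50959) since 50959 mod 4 = 3, 89087 mod 4 = 3; sign now -1
(89087/50959) = (38128/50959)   [reduce mod 50959]
38128 = 2^4·2383; (2/50959) = +1 since 50959 mod 8 = 7, so (38128/50959) = (+1)^4·(2383/50959); sign now -1
reciprocity: (2383/50959) = -1·(50959/2383) since 2383 mod 4 = 3, 50959 mod 4 = 3; sign now +1
(50959/2383) = (916/2383)   [reduce mod 2383]
916 = 2^2·229; (2/2383) = +1 since 2383 mod 8 = 7, so (916/2383) = (+1)^2·(229/2383); sign now +1
reciprocity: (229/2383) = +1·(2383/229) since 229 mod 4 = 1, 2383 mod 4 = 3; sign now +1
(2383/229) = (93/229)   [reduce mod 229]
reciprocity: (93/229) = +1·(229/93) since 93 mod 4 = 1, 229 mod 4 = 1; sign now +1
(229/93) = (43/93)   [reduce mod 93]
reciprocity: (43/93) = +1·(93/43) since 43 mod 4 = 3, 93 mod 4 = 1; sign now +1
(93/43) = (7/43)   [reduce mod 43]
reciprocity: (7/43) = -1·(43/7) since 7 mod 4 = 3, 43 mod 4 = 3; sign now -1
(43/7) = (1/7)   [reduce mod 7]
(1/7) = 1; final value = sign = -1

-1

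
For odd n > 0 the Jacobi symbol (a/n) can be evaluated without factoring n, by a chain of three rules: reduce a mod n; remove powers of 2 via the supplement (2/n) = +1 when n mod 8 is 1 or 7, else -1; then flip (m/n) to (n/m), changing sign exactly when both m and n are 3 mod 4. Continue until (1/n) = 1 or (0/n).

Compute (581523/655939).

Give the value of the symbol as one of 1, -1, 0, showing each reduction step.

reciprocity: (581523/655939) = -1·(655939/581523) since 581523 mod 4 = 3, 655939 mod 4 = 3; sign now -1
(655939/581523) = (74416/581523)   [reduce mod 581523]
74416 = 2^4·4651; (2/581523) = -1 since 581523 mod 8 = 3, so (74416/581523) = (-1)^4·(4651/581523); sign now -1
reciprocity: (4651/581523) = -1·(581523/4651) since 4651 mod 4 = 3, 581523 mod 4 = 3; sign now +1
(581523/4651) = (148/4651)   [reduce mod 4651]
148 = 2^2·37; (2/4651) = -1 since 4651 mod 8 = 3, so (148/4651) = (-1)^2·(37/4651); sign now +1
reciprocity: (37/4651) = +1·(4651/37) since 37 mod 4 = 1, 4651 mod 4 = 3; sign now +1
(4651/37) = (26/37)   [reduce mod 37]
26 = 2^1·13; (2/37) = -1 since 37 mod 8 = 5, so (26/37) = (-1)^1·(13/37); sign now -1
reciprocity: (13/37) = +1·(37/13) since 13 mod 4 = 1, 37 mod 4 = 1; sign now -1
(37/13) = (11/13)   [reduce mod 13]
reciprocity: (11/13) = +1·(13/11) since 11 mod 4 = 3, 13 mod 4 = 1; sign now -1
(13/11) = (2/11)   [reduce mod 11]
2 = 2^1·1; (2/11) = -1 since 11 mod 8 = 3, so (2/11) = (-1)^1·(1/11); sign now +1
(1/11) = 1; final value = sign = +1

1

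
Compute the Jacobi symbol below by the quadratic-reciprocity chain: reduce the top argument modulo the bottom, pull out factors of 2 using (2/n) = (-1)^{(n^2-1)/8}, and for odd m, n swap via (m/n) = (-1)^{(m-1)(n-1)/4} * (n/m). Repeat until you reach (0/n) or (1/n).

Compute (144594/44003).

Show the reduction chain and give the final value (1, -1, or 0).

1

(144594/44003) = (12585/44003)   [reduce mod 44003]
reciprocity: (12585/44003) = +1·(44003/12585) since 12585 mod 4 = 1, 44003 mod 4 = 3; sign now +1
(44003/12585) = (6248/12585)   [reduce mod 12585]
6248 = 2^3·781; (2/12585) = +1 since 12585 mod 8 = 1, so (6248/12585) = (+1)^3·(781/12585); sign now +1
reciprocity: (781/12585) = +1·(12585/781) since 781 mod 4 = 1, 12585 mod 4 = 1; sign now +1
(12585/781) = (89/781)   [reduce mod 781]
reciprocity: (89/781) = +1·(781/89) since 89 mod 4 = 1, 781 mod 4 = 1; sign now +1
(781/89) = (69/89)   [reduce mod 89]
reciprocity: (69/89) = +1·(89/69) since 69 mod 4 = 1, 89 mod 4 = 1; sign now +1
(89/69) = (20/69)   [reduce mod 69]
20 = 2^2·5; (2/69) = -1 since 69 mod 8 = 5, so (20/69) = (-1)^2·(5/69); sign now +1
reciprocity: (5/69) = +1·(69/5) since 5 mod 4 = 1, 69 mod 4 = 1; sign now +1
(69/5) = (4/5)   [reduce mod 5]
4 = 2^2·1; (2/5) = -1 since 5 mod 8 = 5, so (4/5) = (-1)^2·(1/5); sign now +1
(1/5) = 1; final value = sign = +1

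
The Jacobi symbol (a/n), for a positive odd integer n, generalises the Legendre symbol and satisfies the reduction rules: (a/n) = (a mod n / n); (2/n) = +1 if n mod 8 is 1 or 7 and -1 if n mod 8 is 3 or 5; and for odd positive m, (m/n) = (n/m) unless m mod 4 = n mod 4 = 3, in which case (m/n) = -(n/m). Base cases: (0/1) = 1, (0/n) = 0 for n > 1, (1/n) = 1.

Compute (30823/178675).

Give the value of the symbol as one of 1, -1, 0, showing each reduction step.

1

flip (30823/178675) -> (178675/30823): both odd, 30823 mod 4 = 3, 178675 mod 4 = 3, so the flip contributes -1; sign now -1
(178675/30823): 178675 mod 30823 = 24560, so (178675/30823) = (24560/30823)
factor out 2^4: 24560 = 2^4·1535; with 30823 mod 8 = 7, (2/30823) = +1; sign now -1; continue with (1535/30823)
flip (1535/30823) -> (30823/1535): both odd, 1535 mod 4 = 3, 30823 mod 4 = 3, so the flip contributes -1; sign now +1
(30823/1535): 30823 mod 1535 = 123, so (30823/1535) = (123/1535)
flip (123/1535) -> (1535/123): both odd, 123 mod 4 = 3, 1535 mod 4 = 3, so the flip contributes -1; sign now -1
(1535/123): 1535 mod 123 = 59, so (1535/123) = (59/123)
flip (59/123) -> (123/59): both odd, 59 mod 4 = 3, 123 mod 4 = 3, so the flip contributes -1; sign now +1
(123/59): 123 mod 59 = 5, so (123/59) = (5/59)
flip (5/59) -> (59/5): both odd, 5 mod 4 = 1, 59 mod 4 = 3, so the flip contributes +1; sign now +1
(59/5): 59 mod 5 = 4, so (59/5) = (4/5)
factor out 2^2: 4 = 2^2·1; with 5 mod 8 = 5, (2/5) = -1; sign now +1; continue with (1/5)
reached (1/5) = 1, so the symbol is +1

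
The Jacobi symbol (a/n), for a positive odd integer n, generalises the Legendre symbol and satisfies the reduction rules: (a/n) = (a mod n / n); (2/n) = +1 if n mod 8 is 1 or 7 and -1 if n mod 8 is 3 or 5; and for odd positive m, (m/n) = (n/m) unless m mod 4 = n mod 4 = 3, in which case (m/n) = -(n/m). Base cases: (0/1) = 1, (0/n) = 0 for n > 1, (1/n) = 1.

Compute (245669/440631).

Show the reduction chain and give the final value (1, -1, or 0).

1

reciprocity: (245669/440631) = +1·(440631/245669) since 245669 mod 4 = 1, 440631 mod 4 = 3; sign now +1
(440631/245669) = (194962/245669)   [reduce mod 245669]
194962 = 2^1·97481; (2/245669) = -1 since 245669 mod 8 = 5, so (194962/245669) = (-1)^1·(97481/245669); sign now -1
reciprocity: (97481/245669) = +1·(245669/97481) since 97481 mod 4 = 1, 245669 mod 4 = 1; sign now -1
(245669/97481) = (50707/97481)   [reduce mod 97481]
reciprocity: (50707/97481) = +1·(97481/50707) since 50707 mod 4 = 3, 97481 mod 4 = 1; sign now -1
(97481/50707) = (46774/50707)   [reduce mod 50707]
46774 = 2^1·23387; (2/50707) = -1 since 50707 mod 8 = 3, so (46774/50707) = (-1)^1·(23387/50707); sign now +1
reciprocity: (23387/50707) = -1·(50707/23387) since 23387 mod 4 = 3, 50707 mod 4 = 3; sign now -1
(50707/23387) = (3933/23387)   [reduce mod 23387]
reciprocity: (3933/23387) = +1·(23387/3933) since 3933 mod 4 = 1, 23387 mod 4 = 3; sign now -1
(23387/3933) = (3722/3933)   [reduce mod 3933]
3722 = 2^1·1861; (2/3933) = -1 since 3933 mod 8 = 5, so (3722/3933) = (-1)^1·(1861/3933); sign now +1
reciprocity: (1861/3933) = +1·(3933/1861) since 1861 mod 4 = 1, 3933 mod 4 = 1; sign now +1
(3933/1861) = (211/1861)   [reduce mod 1861]
reciprocity: (211/1861) = +1·(1861/211) since 211 mod 4 = 3, 1861 mod 4 = 1; sign now +1
(1861/211) = (173/211)   [reduce mod 211]
reciprocity: (173/211) = +1·(211/173) since 173 mod 4 = 1, 211 mod 4 = 3; sign now +1
(211/173) = (38/173)   [reduce mod 173]
38 = 2^1·19; (2/173) = -1 since 173 mod 8 = 5, so (38/173) = (-1)^1·(19/173); sign now -1
reciprocity: (19/173) = +1·(173/19) since 19 mod 4 = 3, 173 mod 4 = 1; sign now -1
(173/19) = (2/19)   [reduce mod 19]
2 = 2^1·1; (2/19) = -1 since 19 mod 8 = 3, so (2/19) = (-1)^1·(1/19); sign now +1
(1/19) = 1; final value = sign = +1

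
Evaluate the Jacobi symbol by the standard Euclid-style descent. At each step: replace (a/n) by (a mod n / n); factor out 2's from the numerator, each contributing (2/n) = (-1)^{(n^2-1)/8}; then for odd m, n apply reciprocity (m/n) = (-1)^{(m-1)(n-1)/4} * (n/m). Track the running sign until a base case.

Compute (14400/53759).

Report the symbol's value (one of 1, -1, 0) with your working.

factor out 2^6: 14400 = 2^6·225; with 53759 mod 8 = 7, (2/53759) = +1; sign now +1; continue with (225/53759)
flip (225/53759) -> (53759/225): both odd, 225 mod 4 = 1, 53759 mod 4 = 3, so the flip contributes +1; sign now +1
(53759/225): 53759 mod 225 = 209, so (53759/225) = (209/225)
flip (209/225) -> (225/209): both odd, 209 mod 4 = 1, 225 mod 4 = 1, so the flip contributes +1; sign now +1
(225/209): 225 mod 209 = 16, so (225/209) = (16/209)
factor out 2^4: 16 = 2^4·1; with 209 mod 8 = 1, (2/209) = +1; sign now +1; continue with (1/209)
reached (1/209) = 1, so the symbol is +1

1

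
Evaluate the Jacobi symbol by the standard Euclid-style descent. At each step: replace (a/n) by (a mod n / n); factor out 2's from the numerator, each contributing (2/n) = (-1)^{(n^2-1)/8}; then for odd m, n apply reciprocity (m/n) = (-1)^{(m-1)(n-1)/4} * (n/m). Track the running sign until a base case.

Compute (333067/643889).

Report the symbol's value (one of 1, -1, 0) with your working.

-1

flip (333067/643889) -> (643889/333067): both odd, 333067 mod 4 = 3, 643889 mod 4 = 1, so the flip contributes +1; sign now +1
(643889/333067): 643889 mod 333067 = 310822, so (643889/333067) = (310822/333067)
factor out 2^1: 310822 = 2^1·155411; with 333067 mod 8 = 3, (2/333067) = -1; sign now -1; continue with (155411/333067)
flip (155411/333067) -> (333067/155411): both odd, 155411 mod 4 = 3, 333067 mod 4 = 3, so the flip contributes -1; sign now +1
(333067/155411): 333067 mod 155411 = 22245, so (333067/155411) = (22245/155411)
flip (22245/155411) -> (155411/22245): both odd, 22245 mod 4 = 1, 155411 mod 4 = 3, so the flip contributes +1; sign now +1
(155411/22245): 155411 mod 22245 = 21941, so (155411/22245) = (21941/22245)
flip (21941/22245) -> (22245/21941): both odd, 21941 mod 4 = 1, 22245 mod 4 = 1, so the flip contributes +1; sign now +1
(22245/21941): 22245 mod 21941 = 304, so (22245/21941) = (304/21941)
factor out 2^4: 304 = 2^4·19; with 21941 mod 8 = 5, (2/21941) = -1; sign now +1; continue with (19/21941)
flip (19/21941) -> (21941/19): both odd, 19 mod 4 = 3, 21941 mod 4 = 1, so the flip contributes +1; sign now +1
(21941/19): 21941 mod 19 = 15, so (21941/19) = (15/19)
flip (15/19) -> (19/15): both odd, 15 mod 4 = 3, 19 mod 4 = 3, so the flip contributes -1; sign now -1
(19/15): 19 mod 15 = 4, so (19/15) = (4/15)
factor out 2^2: 4 = 2^2·1; with 15 mod 8 = 7, (2/15) = +1; sign now -1; continue with (1/15)
reached (1/15) = 1, so the symbol is -1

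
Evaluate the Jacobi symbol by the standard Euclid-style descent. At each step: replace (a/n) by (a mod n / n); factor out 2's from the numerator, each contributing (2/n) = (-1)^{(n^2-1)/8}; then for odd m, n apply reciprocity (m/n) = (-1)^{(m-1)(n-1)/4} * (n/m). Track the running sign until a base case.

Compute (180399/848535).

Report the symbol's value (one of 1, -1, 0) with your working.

0

reciprocity: (180399/848535) = -1·(848535/180399) since 180399 mod 4 = 3, 848535 mod 4 = 3; sign now -1
(848535/180399) = (126939/180399)   [reduce mod 180399]
reciprocity: (126939/180399) = -1·(180399/126939) since 126939 mod 4 = 3, 180399 mod 4 = 3; sign now +1
(180399/126939) = (53460/126939)   [reduce mod 126939]
53460 = 2^2·13365; (2/126939) = -1 since 126939 mod 8 = 3, so (53460/126939) = (-1)^2·(13365/126939); sign now +1
reciprocity: (13365/126939) = +1·(126939/13365) since 13365 mod 4 = 1, 126939 mod 4 = 3; sign now +1
(126939/13365) = (6654/13365)   [reduce mod 13365]
6654 = 2^1·3327; (2/13365) = -1 since 13365 mod 8 = 5, so (6654/13365) = (-1)^1·(3327/13365); sign now -1
reciprocity: (3327/13365) = +1·(13365/3327) since 3327 mod 4 = 3, 13365 mod 4 = 1; sign now -1
(13365/3327) = (57/3327)   [reduce mod 3327]
reciprocity: (57/3327) = +1·(3327/57) since 57 mod 4 = 1, 3327 mod 4 = 3; sign now -1
(3327/57) = (21/57)   [reduce mod 57]
reciprocity: (21/57) = +1·(57/21) since 21 mod 4 = 1, 57 mod 4 = 1; sign now -1
(57/21) = (15/21)   [reduce mod 21]
reciprocity: (15/21) = +1·(21/15) since 15 mod 4 = 3, 21 mod 4 = 1; sign now -1
(21/15) = (6/15)   [reduce mod 15]
6 = 2^1·3; (2/15) = +1 since 15 mod 8 = 7, so (6/15) = (+1)^1·(3/15); sign now -1
reciprocity: (3/15) = -1·(15/3) since 3 mod 4 = 3, 15 mod 4 = 3; sign now +1
(15/3) = (0/3)   [reduce mod 3]
(0/3) = 0   [gcd(a, n) > 1]; final value = 0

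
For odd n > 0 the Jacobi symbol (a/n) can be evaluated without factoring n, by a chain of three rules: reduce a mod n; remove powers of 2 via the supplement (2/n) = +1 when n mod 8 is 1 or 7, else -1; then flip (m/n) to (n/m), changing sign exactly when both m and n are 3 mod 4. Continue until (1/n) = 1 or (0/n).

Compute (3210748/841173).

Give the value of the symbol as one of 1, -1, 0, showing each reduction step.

1

(3210748/841173) = (687229/841173)   [reduce mod 841173]
reciprocity: (687229/841173) = +1·(841173/687229) since 687229 mod 4 = 1, 841173 mod 4 = 1; sign now +1
(841173/687229) = (153944/687229)   [reduce mod 687229]
153944 = 2^3·19243; (2/687229) = -1 since 687229 mod 8 = 5, so (153944/687229) = (-1)^3·(19243/687229); sign now -1
reciprocity: (19243/687229) = +1·(687229/19243) since 19243 mod 4 = 3, 687229 mod 4 = 1; sign now -1
(687229/19243) = (13724/19243)   [reduce mod 19243]
13724 = 2^2·3431; (2/19243) = -1 since 19243 mod 8 = 3, so (13724/19243) = (-1)^2·(3431/19243); sign now -1
reciprocity: (3431/19243) = -1·(19243/3431) since 3431 mod 4 = 3, 19243 mod 4 = 3; sign now +1
(19243/3431) = (2088/3431)   [reduce mod 3431]
2088 = 2^3·261; (2/3431) = +1 since 3431 mod 8 = 7, so (2088/3431) = (+1)^3·(261/3431); sign now +1
reciprocity: (261/3431) = +1·(3431/261) since 261 mod 4 = 1, 3431 mod 4 = 3; sign now +1
(3431/261) = (38/261)   [reduce mod 261]
38 = 2^1·19; (2/261) = -1 since 261 mod 8 = 5, so (38/261) = (-1)^1·(19/261); sign now -1
reciprocity: (19/261) = +1·(261/19) since 19 mod 4 = 3, 261 mod 4 = 1; sign now -1
(261/19) = (14/19)   [reduce mod 19]
14 = 2^1·7; (2/19) = -1 since 19 mod 8 = 3, so (14/19) = (-1)^1·(7/19); sign now +1
reciprocity: (7/19) = -1·(19/7) since 7 mod 4 = 3, 19 mod 4 = 3; sign now -1
(19/7) = (5/7)   [reduce mod 7]
reciprocity: (5/7) = +1·(7/5) since 5 mod 4 = 1, 7 mod 4 = 3; sign now -1
(7/5) = (2/5)   [reduce mod 5]
2 = 2^1·1; (2/5) = -1 since 5 mod 8 = 5, so (2/5) = (-1)^1·(1/5); sign now +1
(1/5) = 1; final value = sign = +1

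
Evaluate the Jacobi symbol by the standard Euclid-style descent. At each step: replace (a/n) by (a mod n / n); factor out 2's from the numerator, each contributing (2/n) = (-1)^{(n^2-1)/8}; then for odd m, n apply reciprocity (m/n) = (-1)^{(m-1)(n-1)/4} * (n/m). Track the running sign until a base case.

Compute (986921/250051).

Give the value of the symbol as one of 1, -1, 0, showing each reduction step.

(986921/250051): 986921 mod 250051 = 236768, so (986921/250051) = (236768/250051)
factor out 2^5: 236768 = 2^5·7399; with 250051 mod 8 = 3, (2/250051) = -1; sign now -1; continue with (7399/250051)
flip (7399/250051) -> (250051/7399): both odd, 7399 mod 4 = 3, 250051 mod 4 = 3, so the flip contributes -1; sign now +1
(250051/7399): 250051 mod 7399 = 5884, so (250051/7399) = (5884/7399)
factor out 2^2: 5884 = 2^2·1471; with 7399 mod 8 = 7, (2/7399) = +1; sign now +1; continue with (1471/7399)
flip (1471/7399) -> (7399/1471): both odd, 1471 mod 4 = 3, 7399 mod 4 = 3, so the flip contributes -1; sign now -1
(7399/1471): 7399 mod 1471 = 44, so (7399/1471) = (44/1471)
factor out 2^2: 44 = 2^2·11; with 1471 mod 8 = 7, (2/1471) = +1; sign now -1; continue with (11/1471)
flip (11/1471) -> (1471/11): both odd, 11 mod 4 = 3, 1471 mod 4 = 3, so the flip contributes -1; sign now +1
(1471/11): 1471 mod 11 = 8, so (1471/11) = (8/11)
factor out 2^3: 8 = 2^3·1; with 11 mod 8 = 3, (2/11) = -1; sign now -1; continue with (1/11)
reached (1/11) = 1, so the symbol is -1

-1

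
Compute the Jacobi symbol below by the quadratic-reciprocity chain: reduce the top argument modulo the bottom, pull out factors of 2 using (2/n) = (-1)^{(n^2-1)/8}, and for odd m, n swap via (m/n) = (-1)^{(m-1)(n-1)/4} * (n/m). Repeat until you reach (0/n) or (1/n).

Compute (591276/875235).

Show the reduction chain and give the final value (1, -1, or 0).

0

591276 = 2^2·147819; (2/875235) = -1 since 875235 mod 8 = 3, so (591276/875235) = (-1)^2·(147819/875235); sign now +1
reciprocity: (147819/875235) = -1·(875235/147819) since 147819 mod 4 = 3, 875235 mod 4 = 3; sign now -1
(875235/147819) = (136140/147819)   [reduce mod 147819]
136140 = 2^2·34035; (2/147819) = -1 since 147819 mod 8 = 3, so (136140/147819) = (-1)^2·(34035/147819); sign now -1
reciprocity: (34035/147819) = -1·(147819/34035) since 34035 mod 4 = 3, 147819 mod 4 = 3; sign now +1
(147819/34035) = (11679/34035)   [reduce mod 34035]
reciprocity: (11679/34035) = -1·(34035/11679) since 11679 mod 4 = 3, 34035 mod 4 = 3; sign now -1
(34035/11679) = (10677/11679)   [reduce mod 11679]
reciprocity: (10677/11679) = +1·(11679/10677) since 10677 mod 4 = 1, 11679 mod 4 = 3; sign now -1
(11679/10677) = (1002/10677)   [reduce mod 10677]
1002 = 2^1·501; (2/10677) = -1 since 10677 mod 8 = 5, so (1002/10677) = (-1)^1·(501/10677); sign now +1
reciprocity: (501/10677) = +1·(10677/501) since 501 mod 4 = 1, 10677 mod 4 = 1; sign now +1
(10677/501) = (156/501)   [reduce mod 501]
156 = 2^2·39; (2/501) = -1 since 501 mod 8 = 5, so (156/501) = (-1)^2·(39/501); sign now +1
reciprocity: (39/501) = +1·(501/39) since 39 mod 4 = 3, 501 mod 4 = 1; sign now +1
(501/39) = (33/39)   [reduce mod 39]
reciprocity: (33/39) = +1·(39/33) since 33 mod 4 = 1, 39 mod 4 = 3; sign now +1
(39/33) = (6/33)   [reduce mod 33]
6 = 2^1·3; (2/33) = +1 since 33 mod 8 = 1, so (6/33) = (+1)^1·(3/33); sign now +1
reciprocity: (3/33) = +1·(33/3) since 3 mod 4 = 3, 33 mod 4 = 1; sign now +1
(33/3) = (0/3)   [reduce mod 3]
(0/3) = 0   [gcd(a, n) > 1]; final value = 0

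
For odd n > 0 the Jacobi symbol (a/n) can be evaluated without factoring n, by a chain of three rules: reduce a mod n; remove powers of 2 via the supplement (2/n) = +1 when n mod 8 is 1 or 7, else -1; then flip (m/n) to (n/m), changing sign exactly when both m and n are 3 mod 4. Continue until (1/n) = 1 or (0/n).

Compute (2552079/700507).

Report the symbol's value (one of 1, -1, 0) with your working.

-1

(2552079/700507): 2552079 mod 700507 = 450558, so (2552079/700507) = (450558/700507)
factor out 2^1: 450558 = 2^1·225279; with 700507 mod 8 = 3, (2/700507) = -1; sign now -1; continue with (225279/700507)
flip (225279/700507) -> (700507/225279): both odd, 225279 mod 4 = 3, 700507 mod 4 = 3, so the flip contributes -1; sign now +1
(700507/225279): 700507 mod 225279 = 24670, so (700507/225279) = (24670/225279)
factor out 2^1: 24670 = 2^1·12335; with 225279 mod 8 = 7, (2/225279) = +1; sign now +1; continue with (12335/225279)
flip (12335/225279) -> (225279/12335): both odd, 12335 mod 4 = 3, 225279 mod 4 = 3, so the flip contributes -1; sign now -1
(225279/12335): 225279 mod 12335 = 3249, so (225279/12335) = (3249/12335)
flip (3249/12335) -> (12335/3249): both odd, 3249 mod 4 = 1, 12335 mod 4 = 3, so the flip contributes +1; sign now -1
(12335/3249): 12335 mod 3249 = 2588, so (12335/3249) = (2588/3249)
factor out 2^2: 2588 = 2^2·647; with 3249 mod 8 = 1, (2/3249) = +1; sign now -1; continue with (647/3249)
flip (647/3249) -> (3249/647): both odd, 647 mod 4 = 3, 3249 mod 4 = 1, so the flip contributes +1; sign now -1
(3249/647): 3249 mod 647 = 14, so (3249/647) = (14/647)
factor out 2^1: 14 = 2^1·7; with 647 mod 8 = 7, (2/647) = +1; sign now -1; continue with (7/647)
flip (7/647) -> (647/7): both odd, 7 mod 4 = 3, 647 mod 4 = 3, so the flip contributes -1; sign now +1
(647/7): 647 mod 7 = 3, so (647/7) = (3/7)
flip (3/7) -> (7/3): both odd, 3 mod 4 = 3, 7 mod 4 = 3, so the flip contributes -1; sign now -1
(7/3): 7 mod 3 = 1, so (7/3) = (1/3)
reached (1/3) = 1, so the symbol is -1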